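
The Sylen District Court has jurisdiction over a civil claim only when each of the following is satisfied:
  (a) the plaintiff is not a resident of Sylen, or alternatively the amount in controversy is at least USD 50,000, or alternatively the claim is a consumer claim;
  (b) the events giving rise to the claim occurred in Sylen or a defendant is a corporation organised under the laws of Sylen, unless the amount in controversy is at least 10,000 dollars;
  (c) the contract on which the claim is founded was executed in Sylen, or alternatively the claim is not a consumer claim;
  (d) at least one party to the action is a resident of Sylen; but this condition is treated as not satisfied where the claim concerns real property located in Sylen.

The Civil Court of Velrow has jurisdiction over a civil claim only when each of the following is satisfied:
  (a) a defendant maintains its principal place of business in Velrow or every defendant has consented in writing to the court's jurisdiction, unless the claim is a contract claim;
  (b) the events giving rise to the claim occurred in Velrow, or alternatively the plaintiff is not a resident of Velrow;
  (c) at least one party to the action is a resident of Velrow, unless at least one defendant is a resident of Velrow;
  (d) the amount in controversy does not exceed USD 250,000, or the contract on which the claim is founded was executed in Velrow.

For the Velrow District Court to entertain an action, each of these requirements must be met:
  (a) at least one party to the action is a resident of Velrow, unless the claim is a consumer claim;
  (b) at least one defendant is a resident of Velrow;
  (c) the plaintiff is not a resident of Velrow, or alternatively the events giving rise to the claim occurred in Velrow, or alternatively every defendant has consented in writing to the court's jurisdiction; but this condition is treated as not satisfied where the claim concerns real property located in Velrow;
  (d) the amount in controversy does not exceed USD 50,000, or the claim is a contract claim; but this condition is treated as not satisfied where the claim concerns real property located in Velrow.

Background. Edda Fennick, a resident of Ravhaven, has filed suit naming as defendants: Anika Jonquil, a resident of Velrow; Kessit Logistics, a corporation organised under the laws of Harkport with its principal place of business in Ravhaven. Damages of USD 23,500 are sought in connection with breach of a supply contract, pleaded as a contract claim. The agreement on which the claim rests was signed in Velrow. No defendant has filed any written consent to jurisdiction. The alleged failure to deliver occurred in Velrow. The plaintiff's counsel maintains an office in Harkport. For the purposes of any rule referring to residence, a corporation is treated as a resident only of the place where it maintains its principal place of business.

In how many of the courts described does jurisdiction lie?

The Sylen District Court:
  (a) The plaintiff resides in Ravhaven, which is not Sylen, so one alternative holds. Condition met.
  (b) The operative events occurred in Velrow, not Sylen; the corporate defendant(s) are organised in Harkport, not Sylen — none of the alternatives is met. But the amount in controversy is $23,500, which meets the USD 10,000 floor, and the 'unless' clause therefore excuses the requirement. Met.
  (c) The claim is a contract claim, not a consumer claim — that alternative is enough. Satisfied.
  (d) No party resides in Sylen. Not satisfied.
  → No jurisdiction.
The Civil Court of Velrow:
  (a) The corporate defendant(s) have their principal place of business in Ravhaven, not Velrow; no such written consent has been filed — none of the alternatives is met. But the claim is a contract claim, and the 'unless' clause therefore excuses the requirement. Met.
  (b) The operative events occurred in Velrow, so this disjunct is met. Met.
  (c) Anika Jonquil resides in Velrow. Satisfied.
  (d) The amount in controversy is USD 23,500, within the $250,000 ceiling — that alternative is enough. Met.
  → Every requirement is satisfied — jurisdiction.
The Velrow District Court:
  (a) Anika Jonquil resides in Velrow. Met.
  (b) Anika Jonquil resides in Velrow. Met.
  (c) The plaintiff resides in Ravhaven, which is not Velrow, which satisfies one of the alternatives. And the carve-out is inapplicable — the claim does not concern real property. Satisfied.
  (d) The amount in controversy is 23,500 dollars, within the USD 50,000 ceiling — that alternative is enough. The carve-out does not apply: the claim does not concern real property. Condition met.
  → Jurisdiction lies.
Courts with jurisdiction: the Civil Court of Velrow, the Velrow District Court — 2 in total.

2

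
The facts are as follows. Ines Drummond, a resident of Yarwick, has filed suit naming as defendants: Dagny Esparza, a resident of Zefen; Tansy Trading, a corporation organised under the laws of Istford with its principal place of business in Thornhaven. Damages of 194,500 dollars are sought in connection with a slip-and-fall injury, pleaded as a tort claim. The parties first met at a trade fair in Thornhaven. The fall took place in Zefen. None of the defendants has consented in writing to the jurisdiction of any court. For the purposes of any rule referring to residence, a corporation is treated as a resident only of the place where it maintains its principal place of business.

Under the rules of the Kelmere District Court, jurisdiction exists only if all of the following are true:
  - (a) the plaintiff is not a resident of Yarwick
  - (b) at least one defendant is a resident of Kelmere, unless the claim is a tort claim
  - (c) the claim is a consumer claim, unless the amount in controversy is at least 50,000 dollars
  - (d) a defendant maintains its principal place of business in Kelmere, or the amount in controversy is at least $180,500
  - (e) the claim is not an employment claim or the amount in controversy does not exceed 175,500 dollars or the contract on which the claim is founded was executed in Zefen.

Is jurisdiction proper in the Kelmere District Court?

No

The Kelmere District Court:
  (a) The plaintiff resides in Yarwick. Not satisfied.
  (b) No defendant resides in Kelmere (they reside in Zefen, Thornhaven). The proviso rescues it, though: the claim is a tort claim. Condition met.
  (c) The claim is a tort claim, not a consumer claim. But the amount in controversy is $194,500, which meets the 50,000 dollars floor, and the 'unless' clause therefore excuses the requirement. Met.
  (d) The amount in controversy is 194,500 dollars, which meets the 180,500 dollars floor, so one alternative holds. Met.
  (e) The claim is a tort claim, not an employment claim — that alternative is enough. Condition met.
  → No jurisdiction.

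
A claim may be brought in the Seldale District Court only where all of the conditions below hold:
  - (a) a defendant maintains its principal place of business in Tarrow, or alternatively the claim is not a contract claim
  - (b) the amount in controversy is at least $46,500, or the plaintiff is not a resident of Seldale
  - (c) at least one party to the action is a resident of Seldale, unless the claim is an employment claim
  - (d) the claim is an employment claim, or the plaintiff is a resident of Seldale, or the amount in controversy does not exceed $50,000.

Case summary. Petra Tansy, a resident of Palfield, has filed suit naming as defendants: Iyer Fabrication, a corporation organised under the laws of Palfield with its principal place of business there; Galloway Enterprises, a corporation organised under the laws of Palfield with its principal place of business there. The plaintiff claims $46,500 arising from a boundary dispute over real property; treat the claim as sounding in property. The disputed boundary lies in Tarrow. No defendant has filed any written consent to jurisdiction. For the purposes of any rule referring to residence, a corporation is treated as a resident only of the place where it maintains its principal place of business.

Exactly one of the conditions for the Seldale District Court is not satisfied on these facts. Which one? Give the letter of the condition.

The Seldale District Court:
  (a) The claim is a property claim, not a contract claim, which satisfies one of the alternatives. Satisfied.
  (b) The amount in controversy is USD 46,500, which meets the 46,500 dollars floor, which satisfies one of the alternatives. Condition met.
  (c) No party resides in Seldale. The proviso offers no rescue either, since the claim is a property claim, not an employment claim. Not satisfied.
  (d) The amount in controversy is USD 46,500, within the $50,000 ceiling, so one alternative holds. Met.
Only condition (c) fails.

(c)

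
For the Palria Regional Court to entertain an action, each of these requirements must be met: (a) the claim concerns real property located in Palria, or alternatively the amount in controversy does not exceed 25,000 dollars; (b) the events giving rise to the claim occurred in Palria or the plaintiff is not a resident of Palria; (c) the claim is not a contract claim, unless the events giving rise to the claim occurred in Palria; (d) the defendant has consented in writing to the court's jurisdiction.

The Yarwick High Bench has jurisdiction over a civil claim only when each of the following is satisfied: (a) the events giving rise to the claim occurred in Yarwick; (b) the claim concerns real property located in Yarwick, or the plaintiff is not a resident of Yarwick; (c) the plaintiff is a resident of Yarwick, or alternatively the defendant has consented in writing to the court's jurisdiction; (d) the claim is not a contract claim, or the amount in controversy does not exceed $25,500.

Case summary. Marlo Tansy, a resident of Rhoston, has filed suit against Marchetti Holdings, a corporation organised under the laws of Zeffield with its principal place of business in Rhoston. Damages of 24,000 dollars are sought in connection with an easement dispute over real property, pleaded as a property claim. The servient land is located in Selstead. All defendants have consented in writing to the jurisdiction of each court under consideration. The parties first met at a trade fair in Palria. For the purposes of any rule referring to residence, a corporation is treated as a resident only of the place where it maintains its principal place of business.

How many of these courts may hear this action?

1

The Palria Regional Court:
  (a) The amount in controversy is 24,000 dollars, within the $25,000 ceiling, so this disjunct is met. Condition met.
  (b) The plaintiff resides in Rhoston, which is not Palria, which satisfies one of the alternatives. Met.
  (c) The claim is a property claim, not a contract claim. Condition met.
  (d) Every defendant has filed written consent. Condition met.
  → The court has jurisdiction.
The Yarwick High Bench:
  (a) The operative events occurred in Selstead, not Yarwick. Fails.
  (b) The plaintiff resides in Rhoston, which is not Yarwick, so this disjunct is met. Condition met.
  (c) Every defendant has filed written consent — that alternative is enough. Condition met.
  (d) The claim is a property claim, not a contract claim, so this disjunct is met. Condition met.
  → At least one condition fails; no jurisdiction.
Courts with jurisdiction: the Palria Regional Court — 1 in total.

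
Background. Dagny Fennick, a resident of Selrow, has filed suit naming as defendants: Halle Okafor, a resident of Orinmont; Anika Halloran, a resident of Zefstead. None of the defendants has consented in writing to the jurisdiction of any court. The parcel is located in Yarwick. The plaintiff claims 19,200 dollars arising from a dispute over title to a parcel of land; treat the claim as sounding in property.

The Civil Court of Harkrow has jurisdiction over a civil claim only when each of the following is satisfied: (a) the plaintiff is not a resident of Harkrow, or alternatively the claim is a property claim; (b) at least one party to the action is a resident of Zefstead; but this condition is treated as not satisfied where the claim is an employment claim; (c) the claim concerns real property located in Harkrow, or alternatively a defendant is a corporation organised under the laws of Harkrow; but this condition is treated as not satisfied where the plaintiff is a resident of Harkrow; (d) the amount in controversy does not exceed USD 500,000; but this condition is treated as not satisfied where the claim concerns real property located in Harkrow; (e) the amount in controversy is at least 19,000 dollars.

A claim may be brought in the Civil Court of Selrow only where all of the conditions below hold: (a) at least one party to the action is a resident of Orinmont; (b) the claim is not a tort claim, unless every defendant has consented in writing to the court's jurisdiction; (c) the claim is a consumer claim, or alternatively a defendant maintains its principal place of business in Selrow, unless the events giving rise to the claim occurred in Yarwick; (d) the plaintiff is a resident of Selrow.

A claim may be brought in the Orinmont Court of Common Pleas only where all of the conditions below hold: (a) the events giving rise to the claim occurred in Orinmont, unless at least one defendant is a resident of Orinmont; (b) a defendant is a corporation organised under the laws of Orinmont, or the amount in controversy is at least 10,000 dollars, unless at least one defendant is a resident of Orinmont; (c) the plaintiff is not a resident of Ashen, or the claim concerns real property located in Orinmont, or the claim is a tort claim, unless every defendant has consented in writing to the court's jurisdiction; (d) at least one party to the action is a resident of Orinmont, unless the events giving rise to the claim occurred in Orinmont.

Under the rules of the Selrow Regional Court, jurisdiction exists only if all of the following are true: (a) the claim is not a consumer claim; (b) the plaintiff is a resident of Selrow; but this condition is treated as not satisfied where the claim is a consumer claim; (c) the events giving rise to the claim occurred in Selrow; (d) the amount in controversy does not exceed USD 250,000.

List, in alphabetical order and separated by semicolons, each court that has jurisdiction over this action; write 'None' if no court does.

the Civil Court of Selrow; the Orinmont Court of Common Pleas

The Civil Court of Harkrow:
  (a) The plaintiff resides in Selrow, which is not Harkrow, so one alternative holds. Satisfied.
  (b) Anika Halloran resides in Zefstead. The carve-out does not apply: the claim is a property claim, not an employment claim. Condition met.
  (c) The property lies in Yarwick, not Harkrow; no defendant is a corporation — no alternative holds. Fails.
  (d) The amount in controversy is $19,200, within the USD 500,000 ceiling. And the carve-out is inapplicable — the property lies in Yarwick, not Harkrow. Satisfied.
  (e) The amount in controversy is 19,200 dollars, which meets the 19,000 dollars floor. Satisfied.
  → At least one condition fails; no jurisdiction.
The Civil Court of Selrow:
  (a) Halle Okafor resides in Orinmont. Satisfied.
  (b) The claim is a property claim, not a tort claim. Condition met.
  (c) The claim is a property claim, not a consumer claim; no defendant is a corporation — none of the alternatives is met. But the operative events occurred in Yarwick, and the 'unless' clause therefore excuses the requirement. Condition met.
  (d) The plaintiff resides in Selrow. Satisfied.
  → Every requirement is satisfied — jurisdiction.
The Orinmont Court of Common Pleas:
  (a) The operative events occurred in Yarwick, not Orinmont. But Halle Okafor resides in Orinmont, and the 'unless' clause therefore excuses the requirement. Met.
  (b) The amount in controversy is $19,200, which meets the 10,000 dollars floor — that alternative is enough. Satisfied.
  (c) The plaintiff resides in Selrow, which is not Ashen, which satisfies one of the alternatives. Met.
  (d) Halle Okafor resides in Orinmont. Met.
  → All conditions met; jurisdiction exists.
The Selrow Regional Court:
  (a) The claim is a property claim, not a consumer claim. Satisfied.
  (b) The plaintiff resides in Selrow. The exception is not triggered, since the claim is a property claim, not a consumer claim. Satisfied.
  (c) The operative events occurred in Yarwick, not Selrow. Not met.
  (d) The amount in controversy is $19,200, within the 250,000 dollars ceiling. Met.
  → Not every requirement is met — no jurisdiction.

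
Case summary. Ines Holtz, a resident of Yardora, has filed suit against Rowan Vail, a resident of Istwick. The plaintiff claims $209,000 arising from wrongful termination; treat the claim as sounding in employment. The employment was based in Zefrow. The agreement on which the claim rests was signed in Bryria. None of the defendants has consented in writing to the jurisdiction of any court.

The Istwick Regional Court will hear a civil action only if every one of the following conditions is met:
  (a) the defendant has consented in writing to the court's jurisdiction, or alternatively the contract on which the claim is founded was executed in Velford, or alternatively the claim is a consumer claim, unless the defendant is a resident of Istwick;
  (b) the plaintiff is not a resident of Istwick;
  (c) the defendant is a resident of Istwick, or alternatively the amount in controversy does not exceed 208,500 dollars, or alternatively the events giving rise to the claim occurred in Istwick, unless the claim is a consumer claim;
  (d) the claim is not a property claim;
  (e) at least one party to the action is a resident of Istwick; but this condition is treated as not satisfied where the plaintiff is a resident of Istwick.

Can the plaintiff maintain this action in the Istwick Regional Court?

Yes

The Istwick Regional Court:
  (a) No such written consent has been filed; the contract was executed in Bryria, not Velford; the claim is an employment claim, not a consumer claim — every alternative fails. However, the defendant resides in Istwick, so the 'unless' proviso supplies this condition. Met.
  (b) The plaintiff resides in Yardora, which is not Istwick. Satisfied.
  (c) The defendant resides in Istwick — that alternative is enough. Met.
  (d) The claim is an employment claim, not a property claim. Satisfied.
  (e) Rowan Vail resides in Istwick. And the carve-out is inapplicable — the plaintiff resides in Yardora, not Istwick. Met.
  → The court has jurisdiction.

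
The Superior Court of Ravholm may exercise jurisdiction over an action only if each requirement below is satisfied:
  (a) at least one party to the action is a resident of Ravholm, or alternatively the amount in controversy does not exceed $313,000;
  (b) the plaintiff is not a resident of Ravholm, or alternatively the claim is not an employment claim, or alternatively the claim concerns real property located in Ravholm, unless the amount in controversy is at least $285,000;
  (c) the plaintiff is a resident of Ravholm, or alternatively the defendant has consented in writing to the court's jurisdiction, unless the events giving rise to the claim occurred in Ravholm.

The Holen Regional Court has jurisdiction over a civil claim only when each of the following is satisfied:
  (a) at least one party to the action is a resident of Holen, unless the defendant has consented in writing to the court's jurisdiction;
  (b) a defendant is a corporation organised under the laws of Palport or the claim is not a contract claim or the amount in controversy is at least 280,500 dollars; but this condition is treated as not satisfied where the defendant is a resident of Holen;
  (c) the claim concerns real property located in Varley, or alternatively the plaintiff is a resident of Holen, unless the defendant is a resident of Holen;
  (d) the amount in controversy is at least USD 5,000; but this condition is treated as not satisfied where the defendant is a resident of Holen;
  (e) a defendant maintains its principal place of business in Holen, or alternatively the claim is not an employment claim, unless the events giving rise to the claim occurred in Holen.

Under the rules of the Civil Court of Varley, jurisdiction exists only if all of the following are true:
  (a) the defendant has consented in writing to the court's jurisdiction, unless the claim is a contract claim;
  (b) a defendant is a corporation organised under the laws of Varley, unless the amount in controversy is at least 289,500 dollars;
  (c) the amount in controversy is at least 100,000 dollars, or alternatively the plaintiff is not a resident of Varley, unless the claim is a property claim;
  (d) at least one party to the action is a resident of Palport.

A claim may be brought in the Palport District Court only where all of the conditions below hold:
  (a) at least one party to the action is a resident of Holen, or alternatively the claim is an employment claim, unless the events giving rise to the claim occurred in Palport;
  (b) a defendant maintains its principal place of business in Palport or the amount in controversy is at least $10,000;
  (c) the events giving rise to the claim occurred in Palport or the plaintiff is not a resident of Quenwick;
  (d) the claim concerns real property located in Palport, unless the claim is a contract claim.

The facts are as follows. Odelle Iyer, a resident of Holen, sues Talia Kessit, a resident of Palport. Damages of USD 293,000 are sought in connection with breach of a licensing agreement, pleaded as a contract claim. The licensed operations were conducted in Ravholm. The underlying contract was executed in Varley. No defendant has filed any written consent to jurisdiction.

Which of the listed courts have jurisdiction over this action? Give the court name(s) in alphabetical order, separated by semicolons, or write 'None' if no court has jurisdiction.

the Civil Court of Varley; the Holen Regional Court; the Palport District Court; the Superior Court of Ravholm

The Superior Court of Ravholm:
  (a) The amount in controversy is $293,000, within the 313,000 dollars ceiling — that alternative is enough. Condition met.
  (b) The plaintiff resides in Holen, which is not Ravholm, which satisfies one of the alternatives. Satisfied.
  (c) The plaintiff resides in Holen, not Ravholm; no such written consent has been filed — none of the alternatives is met. The proviso rescues it, though: the operative events occurred in Ravholm. Satisfied.
  → All conditions met; jurisdiction exists.
The Holen Regional Court:
  (a) Odelle Iyer resides in Holen. Met.
  (b) The amount in controversy is $293,000, which meets the USD 280,500 floor, so one alternative holds. And the carve-out is inapplicable — the defendant resides in Palport, not Holen. Condition met.
  (c) The plaintiff resides in Holen, so this disjunct is met. Condition met.
  (d) The amount in controversy is USD 293,000, which meets the $5,000 floor. And the carve-out is inapplicable — the defendant resides in Palport, not Holen. Condition met.
  (e) The claim is a contract claim, not an employment claim — that alternative is enough. Satisfied.
  → Jurisdiction lies.
The Civil Court of Varley:
  (a) No such written consent has been filed. However, the claim is a contract claim, so the 'unless' proviso supplies this condition. Condition met.
  (b) No defendant is a corporation. However, the amount in controversy is $293,000, which meets the $289,500 floor, so the 'unless' proviso supplies this condition. Condition met.
  (c) The amount in controversy is 293,000 dollars, which meets the 100,000 dollars floor — that alternative is enough. Condition met.
  (d) Talia Kessit resides in Palport. Condition met.
  → Jurisdiction lies.
The Palport District Court:
  (a) Odelle Iyer resides in Holen, which satisfies one of the alternatives. Condition met.
  (b) The amount in controversy is $293,000, which meets the USD 10,000 floor, so this disjunct is met. Condition met.
  (c) The plaintiff resides in Holen, which is not Quenwick — that alternative is enough. Met.
  (d) The claim does not concern real property. However, the claim is a contract claim, so the 'unless' proviso supplies this condition. Condition met.
  → All conditions met; jurisdiction exists.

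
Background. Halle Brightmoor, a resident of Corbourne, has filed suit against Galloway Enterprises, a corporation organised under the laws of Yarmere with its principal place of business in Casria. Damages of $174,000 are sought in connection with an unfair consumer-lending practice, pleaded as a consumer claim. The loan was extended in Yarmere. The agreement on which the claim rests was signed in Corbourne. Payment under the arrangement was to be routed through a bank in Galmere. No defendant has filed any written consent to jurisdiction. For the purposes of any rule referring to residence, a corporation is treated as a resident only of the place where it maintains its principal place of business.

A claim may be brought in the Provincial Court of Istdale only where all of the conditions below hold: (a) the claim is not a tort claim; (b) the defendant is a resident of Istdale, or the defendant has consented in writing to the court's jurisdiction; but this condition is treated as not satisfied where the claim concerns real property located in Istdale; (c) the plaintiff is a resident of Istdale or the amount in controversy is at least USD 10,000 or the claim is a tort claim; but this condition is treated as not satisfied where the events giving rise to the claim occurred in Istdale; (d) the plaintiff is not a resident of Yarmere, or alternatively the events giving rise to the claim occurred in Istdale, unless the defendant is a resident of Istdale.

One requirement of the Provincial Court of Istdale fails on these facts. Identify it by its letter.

The Provincial Court of Istdale:
  (a) The claim is a consumer claim, not a tort claim. Met.
  (b) The defendant resides in Casria, not Istdale; no such written consent has been filed — none of the alternatives is met. Not satisfied.
  (c) The amount in controversy is 174,000 dollars, which meets the 10,000 dollars floor — that alternative is enough. The carve-out does not apply: the operative events occurred in Yarmere, not Istdale. Condition met.
  (d) The plaintiff resides in Corbourne, which is not Yarmere, so one alternative holds. Met.
Only condition (b) fails.

(b)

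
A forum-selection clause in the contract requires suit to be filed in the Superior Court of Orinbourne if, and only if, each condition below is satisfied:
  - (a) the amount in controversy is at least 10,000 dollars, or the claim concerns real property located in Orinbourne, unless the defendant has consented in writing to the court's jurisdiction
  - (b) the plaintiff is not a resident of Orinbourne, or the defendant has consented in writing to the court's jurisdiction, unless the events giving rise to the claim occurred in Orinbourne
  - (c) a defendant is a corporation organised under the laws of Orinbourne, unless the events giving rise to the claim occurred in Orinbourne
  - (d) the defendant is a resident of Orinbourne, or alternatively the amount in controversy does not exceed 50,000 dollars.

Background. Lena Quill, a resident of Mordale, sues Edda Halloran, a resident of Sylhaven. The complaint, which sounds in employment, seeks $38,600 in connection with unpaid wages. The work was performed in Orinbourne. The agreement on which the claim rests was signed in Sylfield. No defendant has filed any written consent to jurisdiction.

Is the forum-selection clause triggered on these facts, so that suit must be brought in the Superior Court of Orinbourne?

The Superior Court of Orinbourne:
  (a) The amount in controversy is USD 38,600, which meets the USD 10,000 floor — that alternative is enough. Satisfied.
  (b) The plaintiff resides in Mordale, which is not Orinbourne, so this disjunct is met. Satisfied.
  (c) No defendant is a corporation. However, the operative events occurred in Orinbourne, so the 'unless' proviso supplies this condition. Condition met.
  (d) The amount in controversy is 38,600 dollars, within the 50,000 dollars ceiling — that alternative is enough. Satisfied.
  → Forum clause is triggered.

Yes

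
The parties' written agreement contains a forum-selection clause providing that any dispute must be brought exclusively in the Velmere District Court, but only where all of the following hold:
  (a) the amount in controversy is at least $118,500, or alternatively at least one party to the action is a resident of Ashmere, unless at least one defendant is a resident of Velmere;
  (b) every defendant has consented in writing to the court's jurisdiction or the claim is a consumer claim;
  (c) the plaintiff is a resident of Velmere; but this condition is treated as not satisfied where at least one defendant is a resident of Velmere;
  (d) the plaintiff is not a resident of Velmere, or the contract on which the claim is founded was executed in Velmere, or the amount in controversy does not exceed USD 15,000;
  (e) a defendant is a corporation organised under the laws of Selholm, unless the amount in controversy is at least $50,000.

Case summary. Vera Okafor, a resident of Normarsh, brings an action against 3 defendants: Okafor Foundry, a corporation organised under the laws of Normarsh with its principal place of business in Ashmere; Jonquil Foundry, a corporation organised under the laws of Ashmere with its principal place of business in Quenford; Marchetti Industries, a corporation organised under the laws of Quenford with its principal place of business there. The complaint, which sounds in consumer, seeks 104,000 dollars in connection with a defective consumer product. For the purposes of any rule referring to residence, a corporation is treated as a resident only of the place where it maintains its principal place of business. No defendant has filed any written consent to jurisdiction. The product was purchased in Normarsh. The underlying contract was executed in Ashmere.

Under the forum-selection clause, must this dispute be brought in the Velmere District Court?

The Velmere District Court:
  (a) Okafor Foundry resides in Ashmere — that alternative is enough. Satisfied.
  (b) The claim is a consumer claim, so one alternative holds. Met.
  (c) The plaintiff resides in Normarsh, not Velmere. Not met.
  (d) The plaintiff resides in Normarsh, which is not Velmere — that alternative is enough. Met.
  (e) The corporate defendant(s) are organised in Ashmere, Normarsh, Quenford, not Selholm. But the amount in controversy is $104,000, which meets the USD 50,000 floor, and the 'unless' clause therefore excuses the requirement. Satisfied.
  → Forum clause is not triggered.

No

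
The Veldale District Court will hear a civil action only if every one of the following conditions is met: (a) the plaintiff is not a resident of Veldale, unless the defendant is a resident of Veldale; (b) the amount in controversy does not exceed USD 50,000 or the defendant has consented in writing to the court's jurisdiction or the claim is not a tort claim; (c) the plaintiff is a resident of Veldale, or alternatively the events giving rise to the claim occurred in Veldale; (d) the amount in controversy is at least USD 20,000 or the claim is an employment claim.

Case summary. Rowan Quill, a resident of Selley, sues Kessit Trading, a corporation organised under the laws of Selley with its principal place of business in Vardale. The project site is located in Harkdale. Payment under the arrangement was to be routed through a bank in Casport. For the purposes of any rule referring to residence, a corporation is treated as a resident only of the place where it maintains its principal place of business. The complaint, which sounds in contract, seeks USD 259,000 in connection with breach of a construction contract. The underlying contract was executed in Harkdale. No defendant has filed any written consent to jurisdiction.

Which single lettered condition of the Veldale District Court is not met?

The Veldale District Court:
  (a) The plaintiff resides in Selley, which is not Veldale. Satisfied.
  (b) The claim is a contract claim, not a tort claim, so one alternative holds. Met.
  (c) The plaintiff resides in Selley, not Veldale; the operative events occurred in Harkdale, not Veldale — no alternative holds. Not satisfied.
  (d) The amount in controversy is 259,000 dollars, which meets the 20,000 dollars floor, so one alternative holds. Met.
Only condition (c) fails.

(c)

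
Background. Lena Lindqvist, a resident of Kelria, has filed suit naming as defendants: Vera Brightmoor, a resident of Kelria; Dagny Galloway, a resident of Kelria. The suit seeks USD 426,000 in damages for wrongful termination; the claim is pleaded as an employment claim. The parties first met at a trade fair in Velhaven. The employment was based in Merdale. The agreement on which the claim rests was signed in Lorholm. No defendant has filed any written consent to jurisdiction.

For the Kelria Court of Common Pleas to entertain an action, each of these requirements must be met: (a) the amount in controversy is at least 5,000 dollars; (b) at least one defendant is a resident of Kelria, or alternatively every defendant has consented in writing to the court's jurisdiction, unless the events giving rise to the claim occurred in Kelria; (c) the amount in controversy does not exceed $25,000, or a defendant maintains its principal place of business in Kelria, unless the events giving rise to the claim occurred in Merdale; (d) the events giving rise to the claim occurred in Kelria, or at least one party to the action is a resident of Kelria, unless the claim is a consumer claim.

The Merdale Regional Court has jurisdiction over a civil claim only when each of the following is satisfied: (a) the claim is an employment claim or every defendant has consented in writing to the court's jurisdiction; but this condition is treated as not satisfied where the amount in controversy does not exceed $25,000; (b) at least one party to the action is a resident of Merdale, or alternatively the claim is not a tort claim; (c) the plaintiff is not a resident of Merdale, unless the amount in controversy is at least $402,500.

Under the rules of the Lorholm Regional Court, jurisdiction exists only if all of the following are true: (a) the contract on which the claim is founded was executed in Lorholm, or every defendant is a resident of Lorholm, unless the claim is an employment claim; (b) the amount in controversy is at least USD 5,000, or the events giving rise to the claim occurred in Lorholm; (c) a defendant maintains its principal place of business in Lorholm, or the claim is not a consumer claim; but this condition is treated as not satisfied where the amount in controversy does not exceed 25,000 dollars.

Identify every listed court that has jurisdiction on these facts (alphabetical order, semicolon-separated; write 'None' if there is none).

The Kelria Court of Common Pleas:
  (a) The amount in controversy is USD 426,000, which meets the $5,000 floor. Condition met.
  (b) Vera Brightmoor resides in Kelria, so this disjunct is met. Met.
  (c) The amount in controversy is 426,000 dollars, above the USD 25,000 ceiling; no defendant is a corporation — every alternative fails. However, the operative events occurred in Merdale, so the 'unless' proviso supplies this condition. Condition met.
  (d) Lena Lindqvist resides in Kelria — that alternative is enough. Satisfied.
  → All conditions met; jurisdiction exists.
The Merdale Regional Court:
  (a) The claim is an employment claim, so one alternative holds. The exception is not triggered, since the amount in controversy is 426,000 dollars, above the $25,000 ceiling. Satisfied.
  (b) The claim is an employment claim, not a tort claim — that alternative is enough. Condition met.
  (c) The plaintiff resides in Kelria, which is not Merdale. Satisfied.
  → Jurisdiction lies.
The Lorholm Regional Court:
  (a) The contract was executed in Lorholm, so this disjunct is met. Met.
  (b) The amount in controversy is USD 426,000, which meets the 5,000 dollars floor, so one alternative holds. Met.
  (c) The claim is an employment claim, not a consumer claim — that alternative is enough. The carve-out does not apply: the amount in controversy is 426,000 dollars, above the $25,000 ceiling. Satisfied.
  → All conditions met; jurisdiction exists.

the Kelria Court of Common Pleas; the Lorholm Regional Court; the Merdale Regional Court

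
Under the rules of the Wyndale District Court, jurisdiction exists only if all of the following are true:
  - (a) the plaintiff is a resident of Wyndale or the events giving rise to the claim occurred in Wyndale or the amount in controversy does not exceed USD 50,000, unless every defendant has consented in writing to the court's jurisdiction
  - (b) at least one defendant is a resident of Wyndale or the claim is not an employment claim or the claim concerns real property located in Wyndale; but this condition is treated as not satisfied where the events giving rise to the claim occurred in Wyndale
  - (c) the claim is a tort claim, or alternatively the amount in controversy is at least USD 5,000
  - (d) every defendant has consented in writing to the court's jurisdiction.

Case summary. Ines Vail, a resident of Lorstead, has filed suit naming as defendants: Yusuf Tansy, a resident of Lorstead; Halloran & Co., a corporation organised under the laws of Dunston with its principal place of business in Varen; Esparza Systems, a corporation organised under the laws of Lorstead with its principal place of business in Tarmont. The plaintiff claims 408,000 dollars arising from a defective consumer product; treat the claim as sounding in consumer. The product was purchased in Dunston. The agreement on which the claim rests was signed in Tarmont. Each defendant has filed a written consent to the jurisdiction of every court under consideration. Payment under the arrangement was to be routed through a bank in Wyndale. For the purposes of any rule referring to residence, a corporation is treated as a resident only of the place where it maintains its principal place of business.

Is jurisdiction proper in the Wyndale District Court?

The Wyndale District Court:
  (a) The plaintiff resides in Lorstead, not Wyndale; the operative events occurred in Dunston, not Wyndale; the amount in controversy is USD 408,000, above the USD 50,000 ceiling — every alternative fails. But every defendant has filed written consent, and the 'unless' clause therefore excuses the requirement. Condition met.
  (b) The claim is a consumer claim, not an employment claim, so one alternative holds. The exception is not triggered, since the operative events occurred in Dunston, not Wyndale. Met.
  (c) The amount in controversy is $408,000, which meets the USD 5,000 floor, so one alternative holds. Condition met.
  (d) Every defendant has filed written consent. Condition met.
  → Jurisdiction lies.

Yes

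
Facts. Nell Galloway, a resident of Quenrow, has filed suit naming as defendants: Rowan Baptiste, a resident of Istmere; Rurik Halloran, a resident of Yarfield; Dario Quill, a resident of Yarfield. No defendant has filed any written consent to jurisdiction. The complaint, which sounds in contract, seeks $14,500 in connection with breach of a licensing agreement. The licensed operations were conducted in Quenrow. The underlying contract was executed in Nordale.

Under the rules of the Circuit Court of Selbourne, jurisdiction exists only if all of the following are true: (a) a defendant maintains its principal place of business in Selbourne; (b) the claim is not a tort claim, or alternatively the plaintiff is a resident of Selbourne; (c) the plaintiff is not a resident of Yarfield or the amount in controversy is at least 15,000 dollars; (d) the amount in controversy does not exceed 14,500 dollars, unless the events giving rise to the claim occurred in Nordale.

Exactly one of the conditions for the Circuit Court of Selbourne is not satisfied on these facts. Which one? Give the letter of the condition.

The Circuit Court of Selbourne:
  (a) No defendant is a corporation. Condition not met.
  (b) The claim is a contract claim, not a tort claim, which satisfies one of the alternatives. Met.
  (c) The plaintiff resides in Quenrow, which is not Yarfield, which satisfies one of the alternatives. Met.
  (d) The amount in controversy is $14,500, within the USD 14,500 ceiling. Condition met.
Only condition (a) fails.

(a)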